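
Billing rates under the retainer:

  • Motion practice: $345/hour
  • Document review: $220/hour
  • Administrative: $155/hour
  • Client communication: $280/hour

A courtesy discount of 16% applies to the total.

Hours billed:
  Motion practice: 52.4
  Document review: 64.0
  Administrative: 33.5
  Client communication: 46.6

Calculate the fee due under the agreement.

Motion practice: 52.4 × $345 = $18,078.00
Document review: 64.0 × $220 = $14,080.00
Administrative: 33.5 × $155 = $5,192.50
Client communication: 46.6 × $280 = $13,048.00
Subtotal: $50,398.50
Less 16% discount: −$8,063.76
Total: $50,398.50 − $8,063.76 = $42,334.74

$42,334.74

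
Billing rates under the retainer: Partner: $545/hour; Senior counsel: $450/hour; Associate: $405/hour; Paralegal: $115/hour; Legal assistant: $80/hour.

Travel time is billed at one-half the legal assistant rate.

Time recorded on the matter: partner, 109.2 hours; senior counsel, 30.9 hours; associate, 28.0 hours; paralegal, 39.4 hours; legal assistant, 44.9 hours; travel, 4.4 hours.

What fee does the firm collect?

Partner: 109.2 × $545 = $59,514.00
Senior counsel: 30.9 × $450 = $13,905.00
Associate: 28.0 × $405 = $11,340.00
Paralegal: 39.4 × $115 = $4,531.00
Legal assistant: 44.9 × $80 = $3,592.00
Subtotal: $59,514.00 + $13,905.00 + $11,340.00 + $4,531.00 + $3,592.00 = $92,882.00
Travel: 4.4 × ($80 ÷ 2) = 4.4 × $40.00 = $176.00
Total: $92,882.00 + $176.00 = $93,058.00

$93,058.00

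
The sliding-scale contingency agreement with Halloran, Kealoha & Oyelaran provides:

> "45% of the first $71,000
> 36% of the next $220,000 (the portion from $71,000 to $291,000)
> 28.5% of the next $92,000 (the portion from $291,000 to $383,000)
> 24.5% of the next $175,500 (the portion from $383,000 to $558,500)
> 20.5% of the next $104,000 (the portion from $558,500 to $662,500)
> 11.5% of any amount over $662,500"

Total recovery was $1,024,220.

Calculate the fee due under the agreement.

$243,285.30

First $71,000 at 45% = $31,950.00
Next $220,000 at 36% = $79,200.00
Next $92,000 at 28.5% = $26,220.00
Next $175,500 at 24.5% = $42,997.50
Next $104,000 at 20.5% = $21,320.00
Remaining $361,720 at 11.5% = $41,597.80
Fee: $31,950.00 + $79,200.00 + $26,220.00 + $42,997.50 + $21,320.00 + $41,597.80 = $243,285.30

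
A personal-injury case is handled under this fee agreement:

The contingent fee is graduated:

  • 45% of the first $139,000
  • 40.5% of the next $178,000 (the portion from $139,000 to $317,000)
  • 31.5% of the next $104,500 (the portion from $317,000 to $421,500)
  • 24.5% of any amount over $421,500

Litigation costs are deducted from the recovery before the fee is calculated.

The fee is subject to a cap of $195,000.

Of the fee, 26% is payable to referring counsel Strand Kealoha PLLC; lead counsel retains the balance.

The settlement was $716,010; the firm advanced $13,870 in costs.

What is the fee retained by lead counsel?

$144,300.00

Fee base (net of costs): $716,010 − $13,870 = $702,140
First $139,000 at 45% = $62,550.00
Next $178,000 at 40.5% = $72,090.00
Next $104,500 at 31.5% = $32,917.50
Remaining $280,640 at 24.5% = $68,756.80
Fee: $62,550.00 + $72,090.00 + $32,917.50 + $68,756.80 = $236,314.30
$236,314.30 exceeds the $195,000 cap, so the fee is capped at $195,000.00.
Referral share: 26% of $195,000.00 = $50,700.00; lead counsel retains $195,000.00 − $50,700.00 = $144,300.00.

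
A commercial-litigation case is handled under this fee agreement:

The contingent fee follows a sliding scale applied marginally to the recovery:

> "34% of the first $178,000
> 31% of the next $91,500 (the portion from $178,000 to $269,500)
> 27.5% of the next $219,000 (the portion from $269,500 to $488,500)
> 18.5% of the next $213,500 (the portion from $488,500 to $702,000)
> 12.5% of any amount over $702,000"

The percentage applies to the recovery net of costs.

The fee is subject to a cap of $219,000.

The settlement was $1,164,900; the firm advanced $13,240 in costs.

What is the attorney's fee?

Fee base (net of costs): $1,164,900 − $13,240 = $1,151,660
First $178,000 at 34% = $60,520.00
Next $91,500 at 31% = $28,365.00
Next $219,000 at 27.5% = $60,225.00
Next $213,500 at 18.5% = $39,497.50
Remaining $449,660 at 12.5% = $56,207.50
Fee: $60,520.00 + $28,365.00 + $60,225.00 + $39,497.50 + $56,207.50 = $244,815.00
$244,815.00 exceeds the $219,000 cap, so the fee is capped at $219,000.00.

$219,000.00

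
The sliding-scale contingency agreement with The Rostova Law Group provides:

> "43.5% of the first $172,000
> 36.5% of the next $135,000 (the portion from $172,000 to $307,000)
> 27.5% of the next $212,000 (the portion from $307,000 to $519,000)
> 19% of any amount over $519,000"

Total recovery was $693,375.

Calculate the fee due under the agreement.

First $172,000 at 43.5% = $74,820.00
Next $135,000 at 36.5% = $49,275.00
Next $212,000 at 27.5% = $58,300.00
Remaining $174,375 at 19% = $33,131.25
Fee: $74,820.00 + $49,275.00 + $58,300.00 + $33,131.25 = $215,526.25

$215,526.25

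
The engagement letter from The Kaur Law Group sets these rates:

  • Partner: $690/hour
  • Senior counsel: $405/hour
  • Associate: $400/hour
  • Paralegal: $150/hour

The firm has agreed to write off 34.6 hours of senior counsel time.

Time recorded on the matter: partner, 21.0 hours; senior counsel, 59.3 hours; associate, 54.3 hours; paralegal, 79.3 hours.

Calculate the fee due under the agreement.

Partner: 21.0 × $690 = $14,490.00
Senior counsel: 59.3 × $405 = $24,016.50
Associate: 54.3 × $400 = $21,720.00
Paralegal: 79.3 × $150 = $11,895.00
Subtotal: $72,121.50
Write-off: 34.6 × $405 = $14,013.00
Total: $72,121.50 − $14,013.00 = $58,108.50

$58,108.50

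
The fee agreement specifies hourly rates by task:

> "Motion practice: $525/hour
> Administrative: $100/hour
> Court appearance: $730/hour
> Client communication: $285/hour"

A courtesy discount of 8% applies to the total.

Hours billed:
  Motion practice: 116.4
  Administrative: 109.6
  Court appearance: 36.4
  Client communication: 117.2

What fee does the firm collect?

Motion practice: 116.4 × $525 = $61,110.00
Administrative: 109.6 × $100 = $10,960.00
Court appearance: 36.4 × $730 = $26,572.00
Client communication: 117.2 × $285 = $33,402.00
Subtotal: $132,044.00
Less 8% discount: −$10,563.52
Total: $132,044.00 − $10,563.52 = $121,480.48

$121,480.48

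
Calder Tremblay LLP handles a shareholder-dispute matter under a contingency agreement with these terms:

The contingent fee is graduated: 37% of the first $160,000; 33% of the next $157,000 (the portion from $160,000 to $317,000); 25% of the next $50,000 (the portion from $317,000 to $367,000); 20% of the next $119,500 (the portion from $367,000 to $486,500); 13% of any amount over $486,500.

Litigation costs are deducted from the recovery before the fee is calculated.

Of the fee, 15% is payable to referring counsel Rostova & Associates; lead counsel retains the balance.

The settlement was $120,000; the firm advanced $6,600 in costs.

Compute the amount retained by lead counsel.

$35,664.30

Fee base (net of costs): $120,000 − $6,600 = $113,400
First $113,400 at 37% = $41,958.00
Referral share: 15% of $41,958.00 = $6,293.70; lead counsel retains $41,958.00 − $6,293.70 = $35,664.30.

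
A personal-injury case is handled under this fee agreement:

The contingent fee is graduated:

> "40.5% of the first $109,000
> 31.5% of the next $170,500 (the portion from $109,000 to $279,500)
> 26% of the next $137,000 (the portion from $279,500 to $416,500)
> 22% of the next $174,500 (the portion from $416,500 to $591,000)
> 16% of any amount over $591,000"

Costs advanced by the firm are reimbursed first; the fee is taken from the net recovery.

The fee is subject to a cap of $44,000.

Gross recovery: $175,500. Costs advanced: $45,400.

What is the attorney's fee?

Fee base (net of costs): $175,500 − $45,400 = $130,100
First $109,000 at 40.5% = $44,145.00
Remaining $21,100 at 31.5% = $6,646.50
Fee: $44,145.00 + $6,646.50 = $50,791.50
$50,791.50 exceeds the $44,000 cap, so the fee is capped at $44,000.00.

$44,000.00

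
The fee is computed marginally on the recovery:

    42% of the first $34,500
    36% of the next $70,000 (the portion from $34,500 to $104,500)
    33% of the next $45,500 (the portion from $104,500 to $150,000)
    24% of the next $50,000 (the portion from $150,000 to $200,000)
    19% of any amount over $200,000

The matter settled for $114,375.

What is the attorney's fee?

First $34,500 at 42% = $14,490.00
Next $70,000 at 36% = $25,200.00
Remaining $9,875 at 33% = $3,258.75
Fee: $14,490.00 + $25,200.00 + $3,258.75 = $42,948.75

$42,948.75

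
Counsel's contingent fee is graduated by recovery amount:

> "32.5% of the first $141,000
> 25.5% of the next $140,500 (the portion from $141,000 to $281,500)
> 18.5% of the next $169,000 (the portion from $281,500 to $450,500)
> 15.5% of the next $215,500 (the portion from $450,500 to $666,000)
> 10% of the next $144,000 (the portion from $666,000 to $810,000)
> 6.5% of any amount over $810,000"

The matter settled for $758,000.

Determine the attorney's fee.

$155,520.00

First $141,000 at 32.5% = $45,825.00
Next $140,500 at 25.5% = $35,827.50
Next $169,000 at 18.5% = $31,265.00
Next $215,500 at 15.5% = $33,402.50
Remaining $92,000 at 10% = $9,200.00
Fee: $45,825.00 + $35,827.50 + $31,265.00 + $33,402.50 + $9,200.00 = $155,520.00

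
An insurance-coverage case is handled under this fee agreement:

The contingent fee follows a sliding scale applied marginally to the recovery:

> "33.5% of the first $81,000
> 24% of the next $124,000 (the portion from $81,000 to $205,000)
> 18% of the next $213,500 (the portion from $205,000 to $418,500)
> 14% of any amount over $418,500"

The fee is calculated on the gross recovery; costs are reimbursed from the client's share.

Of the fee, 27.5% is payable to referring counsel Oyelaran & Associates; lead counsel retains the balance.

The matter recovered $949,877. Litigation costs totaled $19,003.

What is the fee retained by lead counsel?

Fee base is the gross recovery, $949,877; costs are reimbursed separately.
First $81,000 at 33.5% = $27,135.00
Next $124,000 at 24% = $29,760.00
Next $213,500 at 18% = $38,430.00
Remaining $531,377 at 14% = $74,392.78
Fee: $27,135.00 + $29,760.00 + $38,430.00 + $74,392.78 = $169,717.78
Referral share: 27.5% of $169,717.78 = $46,672.39; lead counsel retains $169,717.78 − $46,672.39 = $123,045.39.

$123,045.39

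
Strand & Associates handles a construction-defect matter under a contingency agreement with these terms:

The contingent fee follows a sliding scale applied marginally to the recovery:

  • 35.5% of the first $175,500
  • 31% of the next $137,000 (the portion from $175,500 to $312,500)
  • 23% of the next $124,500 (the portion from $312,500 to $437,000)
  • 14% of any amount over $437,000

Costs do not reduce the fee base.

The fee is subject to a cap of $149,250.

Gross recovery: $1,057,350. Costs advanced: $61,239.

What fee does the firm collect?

$149,250.00

Fee base is the gross recovery, $1,057,350; costs are reimbursed separately.
First $175,500 at 35.5% = $62,302.50
Next $137,000 at 31% = $42,470.00
Next $124,500 at 23% = $28,635.00
Remaining $620,350 at 14% = $86,849.00
Fee: $62,302.50 + $42,470.00 + $28,635.00 + $86,849.00 = $220,256.50
$220,256.50 exceeds the $149,250 cap, so the fee is capped at $149,250.00.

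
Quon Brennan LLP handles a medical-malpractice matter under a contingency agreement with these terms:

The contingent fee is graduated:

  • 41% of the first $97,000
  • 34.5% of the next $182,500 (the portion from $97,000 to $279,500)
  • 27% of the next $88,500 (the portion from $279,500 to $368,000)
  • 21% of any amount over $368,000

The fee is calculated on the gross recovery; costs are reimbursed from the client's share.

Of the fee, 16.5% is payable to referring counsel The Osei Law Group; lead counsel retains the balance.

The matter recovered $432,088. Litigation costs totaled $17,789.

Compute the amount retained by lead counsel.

$116,971.79

Fee base is the gross recovery, $432,088; costs are reimbursed separately.
First $97,000 at 41% = $39,770.00
Next $182,500 at 34.5% = $62,962.50
Next $88,500 at 27% = $23,895.00
Remaining $64,088 at 21% = $13,458.48
Fee: $39,770.00 + $62,962.50 + $23,895.00 + $13,458.48 = $140,085.98
Referral share: 16.5% of $140,085.98 = $23,114.19; lead counsel retains $140,085.98 − $23,114.19 = $116,971.79.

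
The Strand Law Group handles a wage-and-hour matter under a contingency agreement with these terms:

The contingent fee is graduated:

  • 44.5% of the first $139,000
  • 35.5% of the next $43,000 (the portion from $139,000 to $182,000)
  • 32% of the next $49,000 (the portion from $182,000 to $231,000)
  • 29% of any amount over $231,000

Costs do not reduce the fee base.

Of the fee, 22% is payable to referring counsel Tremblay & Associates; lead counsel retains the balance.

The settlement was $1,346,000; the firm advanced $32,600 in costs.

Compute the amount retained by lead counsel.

$324,597.00

Fee base is the gross recovery, $1,346,000; costs are reimbursed separately.
First $139,000 at 44.5% = $61,855.00
Next $43,000 at 35.5% = $15,265.00
Next $49,000 at 32% = $15,680.00
Remaining $1,115,000 at 29% = $323,350.00
Fee: $61,855.00 + $15,265.00 + $15,680.00 + $323,350.00 = $416,150.00
Referral share: 22% of $416,150.00 = $91,553.00; lead counsel retains $416,150.00 − $91,553.00 = $324,597.00.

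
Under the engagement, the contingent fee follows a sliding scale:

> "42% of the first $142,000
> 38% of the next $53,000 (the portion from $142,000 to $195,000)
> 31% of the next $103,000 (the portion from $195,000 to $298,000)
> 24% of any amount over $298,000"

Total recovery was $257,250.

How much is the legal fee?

First $142,000 at 42% = $59,640.00
Next $53,000 at 38% = $20,140.00
Remaining $62,250 at 31% = $19,297.50
Fee: $59,640.00 + $20,140.00 + $19,297.50 = $99,077.50

$99,077.50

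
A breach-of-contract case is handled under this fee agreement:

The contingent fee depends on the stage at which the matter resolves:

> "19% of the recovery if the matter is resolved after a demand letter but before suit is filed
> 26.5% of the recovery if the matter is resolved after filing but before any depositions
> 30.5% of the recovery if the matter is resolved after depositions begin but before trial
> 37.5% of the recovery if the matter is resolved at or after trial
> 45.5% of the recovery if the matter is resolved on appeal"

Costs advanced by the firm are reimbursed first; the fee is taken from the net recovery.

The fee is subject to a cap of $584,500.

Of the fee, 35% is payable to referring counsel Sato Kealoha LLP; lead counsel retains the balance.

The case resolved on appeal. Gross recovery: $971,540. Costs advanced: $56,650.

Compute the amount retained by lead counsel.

$270,578.72

Fee base (net of costs): $971,540 − $56,650 = $914,890
The matter resolved on appeal, so the 45.5% rate applies.
$914,890 × 45.5% = $416,274.95
$416,274.95 is under the $584,500 cap.
Referral share: 35% of $416,274.95 = $145,696.23; lead counsel retains $416,274.95 − $145,696.23 = $270,578.72.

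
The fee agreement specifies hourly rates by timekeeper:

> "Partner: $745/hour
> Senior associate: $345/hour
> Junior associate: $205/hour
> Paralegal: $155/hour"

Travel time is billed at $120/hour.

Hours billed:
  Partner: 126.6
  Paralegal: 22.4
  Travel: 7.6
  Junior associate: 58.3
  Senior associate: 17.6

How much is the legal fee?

$116,724.50

Partner: 126.6 × $745 = $94,317.00
Senior associate: 17.6 × $345 = $6,072.00
Junior associate: 58.3 × $205 = $11,951.50
Paralegal: 22.4 × $155 = $3,472.00
Subtotal: $94,317.00 + $6,072.00 + $11,951.50 + $3,472.00 = $115,812.50
Travel: 7.6 × $120 = $912.00
Total: $115,812.50 + $912.00 = $116,724.50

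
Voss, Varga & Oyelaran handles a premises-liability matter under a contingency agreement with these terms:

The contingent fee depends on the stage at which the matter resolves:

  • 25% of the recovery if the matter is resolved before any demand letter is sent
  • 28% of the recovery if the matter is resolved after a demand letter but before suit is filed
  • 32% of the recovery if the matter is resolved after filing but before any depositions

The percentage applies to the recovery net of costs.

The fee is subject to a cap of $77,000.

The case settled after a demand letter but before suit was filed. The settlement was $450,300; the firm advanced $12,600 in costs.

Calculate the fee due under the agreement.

$77,000.00

Fee base (net of costs): $450,300 − $12,600 = $437,700
The matter settled after a demand letter but before suit was filed, so the 28% rate applies.
$437,700 × 28% = $122,556.00
$122,556.00 exceeds the $77,000 cap, so the fee is capped at $77,000.00.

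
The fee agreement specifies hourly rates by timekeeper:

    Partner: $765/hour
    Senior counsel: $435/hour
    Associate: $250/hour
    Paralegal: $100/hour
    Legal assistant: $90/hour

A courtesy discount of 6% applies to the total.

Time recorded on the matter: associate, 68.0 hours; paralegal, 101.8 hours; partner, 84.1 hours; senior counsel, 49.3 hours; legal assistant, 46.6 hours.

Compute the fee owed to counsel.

Partner: 84.1 × $765 = $64,336.50
Senior counsel: 49.3 × $435 = $21,445.50
Associate: 68.0 × $250 = $17,000.00
Paralegal: 101.8 × $100 = $10,180.00
Legal assistant: 46.6 × $90 = $4,194.00
Subtotal: $117,156.00
Less 6% discount: −$7,029.36
Total: $117,156.00 − $7,029.36 = $110,126.64

$110,126.64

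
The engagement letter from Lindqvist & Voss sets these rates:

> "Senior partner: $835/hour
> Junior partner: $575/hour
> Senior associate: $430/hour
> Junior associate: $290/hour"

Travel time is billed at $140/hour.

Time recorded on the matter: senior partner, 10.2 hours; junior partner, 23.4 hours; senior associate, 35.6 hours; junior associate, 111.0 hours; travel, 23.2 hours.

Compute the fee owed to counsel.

Senior partner: 10.2 × $835 = $8,517.00
Junior partner: 23.4 × $575 = $13,455.00
Senior associate: 35.6 × $430 = $15,308.00
Junior associate: 111.0 × $290 = $32,190.00
Subtotal: $8,517.00 + $13,455.00 + $15,308.00 + $32,190.00 = $69,470.00
Travel: 23.2 × $140 = $3,248.00
Total: $69,470.00 + $3,248.00 = $72,718.00

$72,718.00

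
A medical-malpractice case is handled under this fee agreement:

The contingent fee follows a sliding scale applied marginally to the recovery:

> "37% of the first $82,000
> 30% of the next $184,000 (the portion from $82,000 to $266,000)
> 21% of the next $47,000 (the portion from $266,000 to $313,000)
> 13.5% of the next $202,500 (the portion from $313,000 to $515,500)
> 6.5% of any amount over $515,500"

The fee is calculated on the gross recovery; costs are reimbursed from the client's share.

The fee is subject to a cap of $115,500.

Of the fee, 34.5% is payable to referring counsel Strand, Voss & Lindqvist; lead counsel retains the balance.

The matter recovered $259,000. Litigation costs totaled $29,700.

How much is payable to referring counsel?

Fee base is the gross recovery, $259,000; costs are reimbursed separately.
First $82,000 at 37% = $30,340.00
Remaining $177,000 at 30% = $53,100.00
Fee: $30,340.00 + $53,100.00 = $83,440.00
$83,440.00 is under the $115,500 cap.
Referral share: 34.5% of $83,440.00 = $28,786.80; lead counsel retains $83,440.00 − $28,786.80 = $54,653.20.

$28,786.80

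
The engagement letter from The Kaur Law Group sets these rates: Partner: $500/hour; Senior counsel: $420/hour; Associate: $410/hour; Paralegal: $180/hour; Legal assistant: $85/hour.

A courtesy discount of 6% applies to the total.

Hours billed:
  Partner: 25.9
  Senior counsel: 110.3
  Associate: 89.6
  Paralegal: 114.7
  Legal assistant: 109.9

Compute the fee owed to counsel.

$118,439.53

Partner: 25.9 × $500 = $12,950.00
Senior counsel: 110.3 × $420 = $46,326.00
Associate: 89.6 × $410 = $36,736.00
Paralegal: 114.7 × $180 = $20,646.00
Legal assistant: 109.9 × $85 = $9,341.50
Subtotal: $125,999.50
Less 6% discount: −$7,559.97
Total: $125,999.50 − $7,559.97 = $118,439.53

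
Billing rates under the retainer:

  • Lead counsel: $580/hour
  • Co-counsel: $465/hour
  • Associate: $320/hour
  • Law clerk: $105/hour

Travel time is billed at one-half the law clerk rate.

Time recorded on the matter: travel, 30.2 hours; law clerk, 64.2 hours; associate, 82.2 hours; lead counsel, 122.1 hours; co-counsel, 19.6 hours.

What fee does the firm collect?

$114,562.50

Lead counsel: 122.1 × $580 = $70,818.00
Co-counsel: 19.6 × $465 = $9,114.00
Associate: 82.2 × $320 = $26,304.00
Law clerk: 64.2 × $105 = $6,741.00
Subtotal: $70,818.00 + $9,114.00 + $26,304.00 + $6,741.00 = $112,977.00
Travel: 30.2 × ($105 ÷ 2) = 30.2 × $52.50 = $1,585.50
Total: $112,977.00 + $1,585.50 = $114,562.50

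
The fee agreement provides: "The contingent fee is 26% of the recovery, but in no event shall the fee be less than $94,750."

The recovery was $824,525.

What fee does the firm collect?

26% of $824,525 = $214,376.50
That exceeds the $94,750 minimum.

$214,376.50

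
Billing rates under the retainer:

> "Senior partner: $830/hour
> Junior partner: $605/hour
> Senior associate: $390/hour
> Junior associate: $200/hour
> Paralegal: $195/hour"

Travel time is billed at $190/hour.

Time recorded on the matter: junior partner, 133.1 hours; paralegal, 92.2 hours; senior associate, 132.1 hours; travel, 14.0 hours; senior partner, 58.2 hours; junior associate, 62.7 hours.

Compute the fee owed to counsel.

$213,529.50

Senior partner: 58.2 × $830 = $48,306.00
Junior partner: 133.1 × $605 = $80,525.50
Senior associate: 132.1 × $390 = $51,519.00
Junior associate: 62.7 × $200 = $12,540.00
Paralegal: 92.2 × $195 = $17,979.00
Subtotal: $48,306.00 + $80,525.50 + $51,519.00 + $12,540.00 + $17,979.00 = $210,869.50
Travel: 14.0 × $190 = $2,660.00
Total: $210,869.50 + $2,660.00 = $213,529.50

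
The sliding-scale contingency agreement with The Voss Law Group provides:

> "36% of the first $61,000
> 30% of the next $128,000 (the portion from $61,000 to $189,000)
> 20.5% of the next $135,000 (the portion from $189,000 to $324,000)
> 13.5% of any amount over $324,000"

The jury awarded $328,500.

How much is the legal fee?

First $61,000 at 36% = $21,960.00
Next $128,000 at 30% = $38,400.00
Next $135,000 at 20.5% = $27,675.00
Remaining $4,500 at 13.5% = $607.50
Fee: $21,960.00 + $38,400.00 + $27,675.00 + $607.50 = $88,642.50

$88,642.50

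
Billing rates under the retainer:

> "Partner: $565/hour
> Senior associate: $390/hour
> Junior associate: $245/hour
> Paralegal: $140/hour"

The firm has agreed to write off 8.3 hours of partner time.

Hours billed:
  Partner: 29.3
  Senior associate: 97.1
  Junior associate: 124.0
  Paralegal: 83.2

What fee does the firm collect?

Partner: 29.3 × $565 = $16,554.50
Senior associate: 97.1 × $390 = $37,869.00
Junior associate: 124.0 × $245 = $30,380.00
Paralegal: 83.2 × $140 = $11,648.00
Subtotal: $96,451.50
Write-off: 8.3 × $565 = $4,689.50
Total: $96,451.50 − $4,689.50 = $91,762.00

$91,762.00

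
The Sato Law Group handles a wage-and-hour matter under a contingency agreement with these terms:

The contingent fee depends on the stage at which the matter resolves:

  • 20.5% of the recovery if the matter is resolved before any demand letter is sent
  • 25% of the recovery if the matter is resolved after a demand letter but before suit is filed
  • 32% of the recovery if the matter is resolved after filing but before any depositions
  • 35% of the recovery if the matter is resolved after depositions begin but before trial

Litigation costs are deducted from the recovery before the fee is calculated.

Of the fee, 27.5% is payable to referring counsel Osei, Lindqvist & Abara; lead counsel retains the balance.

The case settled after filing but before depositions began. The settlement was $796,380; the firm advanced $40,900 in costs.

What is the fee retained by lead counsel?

Fee base (net of costs): $796,380 − $40,900 = $755,480
The matter settled after filing but before depositions began, so the 32% rate applies.
$755,480 × 32% = $241,753.60
Referral share: 27.5% of $241,753.60 = $66,482.24; lead counsel retains $241,753.60 − $66,482.24 = $175,271.36.

$175,271.36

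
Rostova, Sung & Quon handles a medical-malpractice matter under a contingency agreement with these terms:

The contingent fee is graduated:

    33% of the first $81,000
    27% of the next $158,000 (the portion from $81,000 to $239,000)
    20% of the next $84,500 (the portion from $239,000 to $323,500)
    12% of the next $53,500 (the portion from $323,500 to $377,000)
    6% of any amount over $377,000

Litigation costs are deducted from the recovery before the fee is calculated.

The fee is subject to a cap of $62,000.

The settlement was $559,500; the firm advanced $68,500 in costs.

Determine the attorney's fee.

Fee base (net of costs): $559,500 − $68,500 = $491,000
First $81,000 at 33% = $26,730.00
Next $158,000 at 27% = $42,660.00
Next $84,500 at 20% = $16,900.00
Next $53,500 at 12% = $6,420.00
Remaining $114,000 at 6% = $6,840.00
Fee: $26,730.00 + $42,660.00 + $16,900.00 + $6,420.00 + $6,840.00 = $99,550.00
$99,550.00 exceeds the $62,000 cap, so the fee is capped at $62,000.00.

$62,000.00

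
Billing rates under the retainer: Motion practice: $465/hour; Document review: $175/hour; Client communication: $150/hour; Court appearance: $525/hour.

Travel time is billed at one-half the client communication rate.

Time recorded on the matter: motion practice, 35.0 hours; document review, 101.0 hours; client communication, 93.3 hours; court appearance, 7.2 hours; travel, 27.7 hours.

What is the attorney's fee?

$53,802.50

Motion practice: 35.0 × $465 = $16,275.00
Document review: 101.0 × $175 = $17,675.00
Client communication: 93.3 × $150 = $13,995.00
Court appearance: 7.2 × $525 = $3,780.00
Subtotal: $16,275.00 + $17,675.00 + $13,995.00 + $3,780.00 = $51,725.00
Travel: 27.7 × ($150 ÷ 2) = 27.7 × $75.00 = $2,077.50
Total: $51,725.00 + $2,077.50 = $53,802.50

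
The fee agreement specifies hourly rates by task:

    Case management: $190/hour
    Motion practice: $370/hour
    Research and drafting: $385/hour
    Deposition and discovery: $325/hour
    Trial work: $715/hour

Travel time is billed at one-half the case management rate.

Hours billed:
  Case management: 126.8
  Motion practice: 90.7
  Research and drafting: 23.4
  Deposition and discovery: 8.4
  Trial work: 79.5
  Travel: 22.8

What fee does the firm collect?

$128,398.50

Case management: 126.8 × $190 = $24,092.00
Motion practice: 90.7 × $370 = $33,559.00
Research and drafting: 23.4 × $385 = $9,009.00
Deposition and discovery: 8.4 × $325 = $2,730.00
Trial work: 79.5 × $715 = $56,842.50
Subtotal: $24,092.00 + $33,559.00 + $9,009.00 + $2,730.00 + $56,842.50 = $126,232.50
Travel: 22.8 × ($190 ÷ 2) = 22.8 × $95.00 = $2,166.00
Total: $126,232.50 + $2,166.00 = $128,398.50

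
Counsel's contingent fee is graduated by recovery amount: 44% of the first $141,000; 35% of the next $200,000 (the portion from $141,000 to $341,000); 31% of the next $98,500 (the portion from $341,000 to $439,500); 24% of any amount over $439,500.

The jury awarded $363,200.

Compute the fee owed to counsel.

First $141,000 at 44% = $62,040.00
Next $200,000 at 35% = $70,000.00
Remaining $22,200 at 31% = $6,882.00
Fee: $62,040.00 + $70,000.00 + $6,882.00 = $138,922.00

$138,922.00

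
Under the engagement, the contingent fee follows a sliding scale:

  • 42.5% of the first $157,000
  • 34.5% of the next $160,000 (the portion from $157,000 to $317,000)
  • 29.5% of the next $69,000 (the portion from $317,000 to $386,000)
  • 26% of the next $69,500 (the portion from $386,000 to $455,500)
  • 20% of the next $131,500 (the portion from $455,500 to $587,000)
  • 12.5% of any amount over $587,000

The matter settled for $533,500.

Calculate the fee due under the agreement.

First $157,000 at 42.5% = $66,725.00
Next $160,000 at 34.5% = $55,200.00
Next $69,000 at 29.5% = $20,355.00
Next $69,500 at 26% = $18,070.00
Remaining $78,000 at 20% = $15,600.00
Fee: $66,725.00 + $55,200.00 + $20,355.00 + $18,070.00 + $15,600.00 = $175,950.00

$175,950.00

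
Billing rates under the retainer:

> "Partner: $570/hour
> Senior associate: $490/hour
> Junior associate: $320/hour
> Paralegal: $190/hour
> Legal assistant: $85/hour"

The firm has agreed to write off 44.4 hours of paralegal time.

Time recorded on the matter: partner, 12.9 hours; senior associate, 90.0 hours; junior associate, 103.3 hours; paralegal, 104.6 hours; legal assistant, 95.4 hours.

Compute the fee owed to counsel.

Partner: 12.9 × $570 = $7,353.00
Senior associate: 90.0 × $490 = $44,100.00
Junior associate: 103.3 × $320 = $33,056.00
Paralegal: 104.6 × $190 = $19,874.00
Legal assistant: 95.4 × $85 = $8,109.00
Subtotal: $112,492.00
Write-off: 44.4 × $190 = $8,436.00
Total: $112,492.00 − $8,436.00 = $104,056.00

$104,056.00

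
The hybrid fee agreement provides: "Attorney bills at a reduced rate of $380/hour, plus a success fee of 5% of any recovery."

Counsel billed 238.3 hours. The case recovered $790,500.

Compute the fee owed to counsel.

Hourly: 238.3 × $380 = $90,554.00
Success fee: 5% of $790,500 = $39,525.00
Total: $90,554.00 + $39,525.00 = $130,079.00

$130,079.00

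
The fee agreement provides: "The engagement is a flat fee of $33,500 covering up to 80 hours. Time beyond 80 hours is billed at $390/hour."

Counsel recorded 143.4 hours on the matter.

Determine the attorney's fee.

Flat fee: $33,500.00
Excess hours: 143.4 − 80 = 63.4
Overrun: 63.4 × $390 = $24,726.00
Total: $33,500.00 + $24,726.00 = $58,226.00

$58,226.00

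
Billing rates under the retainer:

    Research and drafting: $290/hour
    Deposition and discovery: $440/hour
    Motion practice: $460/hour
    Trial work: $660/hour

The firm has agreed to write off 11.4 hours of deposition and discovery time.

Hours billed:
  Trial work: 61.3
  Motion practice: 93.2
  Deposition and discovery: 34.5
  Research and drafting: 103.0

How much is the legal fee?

Research and drafting: 103.0 × $290 = $29,870.00
Deposition and discovery: 34.5 × $440 = $15,180.00
Motion practice: 93.2 × $460 = $42,872.00
Trial work: 61.3 × $660 = $40,458.00
Subtotal: $128,380.00
Write-off: 11.4 × $440 = $5,016.00
Total: $128,380.00 − $5,016.00 = $123,364.00

$123,364.00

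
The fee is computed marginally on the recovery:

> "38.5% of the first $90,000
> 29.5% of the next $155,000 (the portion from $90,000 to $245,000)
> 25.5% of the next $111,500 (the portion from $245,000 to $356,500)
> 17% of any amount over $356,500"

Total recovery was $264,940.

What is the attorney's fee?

First $90,000 at 38.5% = $34,650.00
Next $155,000 at 29.5% = $45,725.00
Remaining $19,940 at 25.5% = $5,084.70
Fee: $34,650.00 + $45,725.00 + $5,084.70 = $85,459.70

$85,459.70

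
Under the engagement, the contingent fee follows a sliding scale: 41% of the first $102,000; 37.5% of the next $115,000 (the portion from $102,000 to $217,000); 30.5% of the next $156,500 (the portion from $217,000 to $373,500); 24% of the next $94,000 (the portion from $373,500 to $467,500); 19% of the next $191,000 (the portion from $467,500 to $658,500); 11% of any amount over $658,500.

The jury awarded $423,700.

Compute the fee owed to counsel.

First $102,000 at 41% = $41,820.00
Next $115,000 at 37.5% = $43,125.00
Next $156,500 at 30.5% = $47,732.50
Remaining $50,200 at 24% = $12,048.00
Fee: $41,820.00 + $43,125.00 + $47,732.50 + $12,048.00 = $144,725.50

$144,725.50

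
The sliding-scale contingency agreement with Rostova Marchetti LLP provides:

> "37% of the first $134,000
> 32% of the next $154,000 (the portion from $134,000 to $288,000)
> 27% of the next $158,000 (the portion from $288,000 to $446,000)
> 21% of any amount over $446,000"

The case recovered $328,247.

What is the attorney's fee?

$109,726.69

First $134,000 at 37% = $49,580.00
Next $154,000 at 32% = $49,280.00
Remaining $40,247 at 27% = $10,866.69
Fee: $49,580.00 + $49,280.00 + $10,866.69 = $109,726.69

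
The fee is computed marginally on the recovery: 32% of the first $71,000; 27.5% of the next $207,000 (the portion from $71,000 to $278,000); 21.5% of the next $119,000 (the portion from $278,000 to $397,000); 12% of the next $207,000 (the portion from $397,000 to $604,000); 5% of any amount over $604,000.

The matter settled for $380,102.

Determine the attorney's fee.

$101,596.93

First $71,000 at 32% = $22,720.00
Next $207,000 at 27.5% = $56,925.00
Remaining $102,102 at 21.5% = $21,951.93
Fee: $22,720.00 + $56,925.00 + $21,951.93 = $101,596.93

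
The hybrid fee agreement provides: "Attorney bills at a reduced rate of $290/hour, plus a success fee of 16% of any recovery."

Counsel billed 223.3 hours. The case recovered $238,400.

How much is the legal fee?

Hourly: 223.3 × $290 = $64,757.00
Success fee: 16% of $238,400 = $38,144.00
Total: $64,757.00 + $38,144.00 = $102,901.00

$102,901.00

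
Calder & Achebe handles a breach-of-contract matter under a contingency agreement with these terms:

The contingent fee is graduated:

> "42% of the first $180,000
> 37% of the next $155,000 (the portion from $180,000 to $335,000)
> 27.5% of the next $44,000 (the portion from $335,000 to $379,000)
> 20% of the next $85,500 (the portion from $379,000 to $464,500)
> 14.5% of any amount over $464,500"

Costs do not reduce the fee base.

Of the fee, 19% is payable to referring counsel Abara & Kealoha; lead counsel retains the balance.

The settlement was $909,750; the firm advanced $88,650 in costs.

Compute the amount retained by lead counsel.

$183,636.11

Fee base is the gross recovery, $909,750; costs are reimbursed separately.
First $180,000 at 42% = $75,600.00
Next $155,000 at 37% = $57,350.00
Next $44,000 at 27.5% = $12,100.00
Next $85,500 at 20% = $17,100.00
Remaining $445,250 at 14.5% = $64,561.25
Fee: $75,600.00 + $57,350.00 + $12,100.00 + $17,100.00 + $64,561.25 = $226,711.25
Referral share: 19% of $226,711.25 = $43,075.14; lead counsel retains $226,711.25 − $43,075.14 = $183,636.11.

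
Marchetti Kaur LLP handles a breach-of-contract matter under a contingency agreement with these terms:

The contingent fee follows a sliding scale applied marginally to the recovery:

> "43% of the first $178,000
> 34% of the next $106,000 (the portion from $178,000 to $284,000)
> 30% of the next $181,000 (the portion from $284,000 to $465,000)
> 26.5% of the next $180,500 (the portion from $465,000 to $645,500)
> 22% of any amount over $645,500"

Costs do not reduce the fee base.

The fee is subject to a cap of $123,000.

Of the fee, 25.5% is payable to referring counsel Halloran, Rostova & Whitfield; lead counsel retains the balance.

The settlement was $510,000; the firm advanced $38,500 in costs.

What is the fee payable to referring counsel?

$31,365.00

Fee base is the gross recovery, $510,000; costs are reimbursed separately.
First $178,000 at 43% = $76,540.00
Next $106,000 at 34% = $36,040.00
Next $181,000 at 30% = $54,300.00
Remaining $45,000 at 26.5% = $11,925.00
Fee: $76,540.00 + $36,040.00 + $54,300.00 + $11,925.00 = $178,805.00
$178,805.00 exceeds the $123,000 cap, so the fee is capped at $123,000.00.
Referral share: 25.5% of $123,000.00 = $31,365.00; lead counsel retains $123,000.00 − $31,365.00 = $91,635.00.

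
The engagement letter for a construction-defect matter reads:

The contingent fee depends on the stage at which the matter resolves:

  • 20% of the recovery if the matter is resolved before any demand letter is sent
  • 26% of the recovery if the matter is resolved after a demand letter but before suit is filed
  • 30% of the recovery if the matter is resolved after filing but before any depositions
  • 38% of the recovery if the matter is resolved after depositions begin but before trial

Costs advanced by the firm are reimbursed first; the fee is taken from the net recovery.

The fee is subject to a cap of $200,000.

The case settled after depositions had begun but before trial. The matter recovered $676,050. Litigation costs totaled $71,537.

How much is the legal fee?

Fee base (net of costs): $676,050 − $71,537 = $604,513
The matter settled after depositions had begun but before trial, so the 38% rate applies.
$604,513 × 38% = $229,714.94
$229,714.94 exceeds the $200,000 cap, so the fee is capped at $200,000.00.

$200,000.00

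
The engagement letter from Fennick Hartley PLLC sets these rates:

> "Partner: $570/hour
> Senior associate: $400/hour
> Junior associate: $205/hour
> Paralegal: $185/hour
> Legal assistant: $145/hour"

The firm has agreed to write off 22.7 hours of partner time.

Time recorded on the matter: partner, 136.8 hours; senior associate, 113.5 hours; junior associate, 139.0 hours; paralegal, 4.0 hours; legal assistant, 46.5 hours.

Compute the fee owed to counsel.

Partner: 136.8 × $570 = $77,976.00
Senior associate: 113.5 × $400 = $45,400.00
Junior associate: 139.0 × $205 = $28,495.00
Paralegal: 4.0 × $185 = $740.00
Legal assistant: 46.5 × $145 = $6,742.50
Subtotal: $159,353.50
Write-off: 22.7 × $570 = $12,939.00
Total: $159,353.50 − $12,939.00 = $146,414.50

$146,414.50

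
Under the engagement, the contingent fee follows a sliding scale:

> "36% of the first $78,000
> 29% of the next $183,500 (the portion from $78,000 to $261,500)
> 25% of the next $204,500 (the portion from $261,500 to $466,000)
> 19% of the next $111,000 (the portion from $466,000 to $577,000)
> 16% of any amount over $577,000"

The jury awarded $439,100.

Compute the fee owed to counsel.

First $78,000 at 36% = $28,080.00
Next $183,500 at 29% = $53,215.00
Remaining $177,600 at 25% = $44,400.00
Fee: $28,080.00 + $53,215.00 + $44,400.00 = $125,695.00

$125,695.00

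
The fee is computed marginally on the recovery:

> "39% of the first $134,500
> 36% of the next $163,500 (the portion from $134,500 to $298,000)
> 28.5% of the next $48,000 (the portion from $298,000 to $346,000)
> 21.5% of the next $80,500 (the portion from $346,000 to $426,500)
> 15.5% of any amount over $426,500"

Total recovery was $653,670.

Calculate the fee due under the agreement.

$177,513.85

First $134,500 at 39% = $52,455.00
Next $163,500 at 36% = $58,860.00
Next $48,000 at 28.5% = $13,680.00
Next $80,500 at 21.5% = $17,307.50
Remaining $227,170 at 15.5% = $35,211.35
Fee: $52,455.00 + $58,860.00 + $13,680.00 + $17,307.50 + $35,211.35 = $177,513.85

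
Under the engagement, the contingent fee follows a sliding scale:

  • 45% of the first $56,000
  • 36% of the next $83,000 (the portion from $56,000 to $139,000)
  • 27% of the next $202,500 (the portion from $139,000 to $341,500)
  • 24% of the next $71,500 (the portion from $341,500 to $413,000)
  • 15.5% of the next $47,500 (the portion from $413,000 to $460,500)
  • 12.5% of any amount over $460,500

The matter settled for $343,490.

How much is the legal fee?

First $56,000 at 45% = $25,200.00
Next $83,000 at 36% = $29,880.00
Next $202,500 at 27% = $54,675.00
Remaining $1,990 at 24% = $477.60
Fee: $25,200.00 + $29,880.00 + $54,675.00 + $477.60 = $110,232.60

$110,232.60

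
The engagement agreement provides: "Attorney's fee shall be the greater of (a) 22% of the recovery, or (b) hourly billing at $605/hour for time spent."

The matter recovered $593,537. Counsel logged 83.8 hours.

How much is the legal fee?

(a) 22% of $593,537 = $130,578.14
(b) 83.8 × $605 = $50,699.00
The greater is (a): $130,578.14.

$130,578.14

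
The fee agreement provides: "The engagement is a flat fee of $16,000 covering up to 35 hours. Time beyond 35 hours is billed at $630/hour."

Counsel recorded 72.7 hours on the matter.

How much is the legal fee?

$39,751.00

Flat fee: $16,000.00
Excess hours: 72.7 − 35 = 37.7
Overrun: 37.7 × $630 = $23,751.00
Total: $16,000.00 + $23,751.00 = $39,751.00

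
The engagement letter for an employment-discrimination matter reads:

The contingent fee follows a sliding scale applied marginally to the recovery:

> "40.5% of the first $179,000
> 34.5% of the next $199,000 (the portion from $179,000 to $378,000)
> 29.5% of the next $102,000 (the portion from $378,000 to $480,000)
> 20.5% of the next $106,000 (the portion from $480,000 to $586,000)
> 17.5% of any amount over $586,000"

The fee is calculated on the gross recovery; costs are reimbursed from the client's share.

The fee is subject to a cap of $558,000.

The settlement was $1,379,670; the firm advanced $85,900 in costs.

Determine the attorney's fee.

Fee base is the gross recovery, $1,379,670; costs are reimbursed separately.
First $179,000 at 40.5% = $72,495.00
Next $199,000 at 34.5% = $68,655.00
Next $102,000 at 29.5% = $30,090.00
Next $106,000 at 20.5% = $21,730.00
Remaining $793,670 at 17.5% = $138,892.25
Fee: $72,495.00 + $68,655.00 + $30,090.00 + $21,730.00 + $138,892.25 = $331,862.25
$331,862.25 is under the $558,000 cap.

$331,862.25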